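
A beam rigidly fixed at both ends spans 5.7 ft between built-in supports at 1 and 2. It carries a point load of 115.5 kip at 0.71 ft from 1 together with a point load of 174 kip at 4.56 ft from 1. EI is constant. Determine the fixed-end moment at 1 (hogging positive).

Take the two fixed-end moments M_1, M_2 as redundants; the released structure is the simple span 12.
On the primary (simply-supported) span, the end slopes from the loading are:
  at 1: point load 115.5 at a = 0.71: Pab(L + b)/(6LEI) = 127.9/EI
  at 2: point load 115.5 at a = 0.71: Pab(L + a)/(6LEI) = 76.7/EI
  at 1: point load 174 at a = 4.56: Pab(L + b)/(6LEI) = 180.9/EI
  at 2: point load 174 at a = 4.56: Pab(L + a)/(6LEI) = 271.4/EI
  θ_10 = 308.8/EI,  θ_20 = 348.1/EI
Flexibility coefficients: a unit moment at one end gives L/(3EI) there and L/(6EI) at the far end, so f₁₁ = f₂₂ = 1.9/EI and f₁₂ = f₂₁ = 0.95/EI.
Compatibility — zero rotation at each built-in end:
  1.9 M_1 + 0.95 M_2 = 308.8
  0.95 M_1 + 1.9 M_2 = 348.1
Solving the pair gives M_1 = 94.59 kip·ft and M_2 = 135.9 kip·ft (hogging).

M_1 = 94.59 kip·ft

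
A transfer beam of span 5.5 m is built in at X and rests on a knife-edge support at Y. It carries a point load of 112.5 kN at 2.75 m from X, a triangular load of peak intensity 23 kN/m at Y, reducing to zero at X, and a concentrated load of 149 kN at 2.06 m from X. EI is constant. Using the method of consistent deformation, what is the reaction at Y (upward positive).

R_Y = 97.38 kN

Release the roller at Y. Primary structure: cantilever fixed at X.
Free-end deflection of the primary structure under the applied loading (downward +):
  point load 112.5 at a = 2.75: Pa²(3L − a)/(6EI) = 1950/EI
  triangular load, peak 23 at the free end: 11w₀L⁴/(120EI) = 1929/EI
  point load 149 at a = 2.06: Pa²(3L − a)/(6EI) = 1522/EI
  δ_0 = 5401/EI
Flexibility coefficient — unit upward force at Y: δ_{YY} = L³/(3EI) = 55.46/EI.
Compatibility at Y: δ_0 − R_Y·δ_{YY} = 0, so R_Y = 5401/55.46 = 97.38 kN.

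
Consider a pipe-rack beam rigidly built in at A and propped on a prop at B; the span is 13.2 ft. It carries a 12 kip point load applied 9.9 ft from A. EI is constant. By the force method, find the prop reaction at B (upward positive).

R_B = 7.594 kip

Choose R_B as the redundant. The primary structure is the cantilever fixed at A.
Primary-structure tip deflection at B by superposition:
  point load 12 at a = 9.9: Pa²(3L − a)/(6EI) = 5822/EI
Flexibility coefficient — unit upward force at B: δ_{BB} = L³/(3EI) = 766.7/EI.
The prop prevents deflection at B: R_B = δ_0/δ_{BB} = 5822/766.7 = 7.594 kip.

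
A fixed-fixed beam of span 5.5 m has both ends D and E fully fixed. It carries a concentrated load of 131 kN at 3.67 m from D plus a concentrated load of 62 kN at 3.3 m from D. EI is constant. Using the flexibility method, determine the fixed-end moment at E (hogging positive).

Take the two fixed-end moments M_D, M_E as redundants; the released structure is the simple span DE.
End rotations of the released simple span under the applied load (×1/EI):
  at D: point load 131 at a = 3.67: Pab(L + b)/(6LEI) = 195.4/EI
  at E: point load 131 at a = 3.67: Pab(L + a)/(6LEI) = 244.5/EI
  at D: point load 62 at a = 3.3: Pab(L + b)/(6LEI) = 105/EI
  at E: point load 62 at a = 3.3: Pab(L + a)/(6LEI) = 120/EI
  θ_D0 = 300.5/EI,  θ_E0 = 364.5/EI
Flexibility coefficients: a unit moment at one end gives L/(3EI) there and L/(6EI) at the far end, so f₁₁ = f₂₂ = 1.833/EI and f₁₂ = f₂₁ = 0.9167/EI.
Compatibility — zero rotation at each built-in end:
  1.833 M_D + 0.9167 M_E = 300.5
  0.9167 M_D + 1.833 M_E = 364.5
Solving the pair gives M_D = 85.96 kN·m and M_E = 155.8 kN·m (hogging).

M_E = 155.8 kN·m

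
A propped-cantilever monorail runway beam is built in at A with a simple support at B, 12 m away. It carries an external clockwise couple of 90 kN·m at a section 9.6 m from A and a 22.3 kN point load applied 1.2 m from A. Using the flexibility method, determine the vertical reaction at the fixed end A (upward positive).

R_A = 11.18 kN

Remove the prop at B; the released (primary) structure is a cantilever built in at A.
Primary-structure tip deflection at B by superposition:
  clockwise couple 90 at a = 9.6: M₀a(2L − a)/(2EI) = 6221/EI
  point load 22.3 at a = 1.2: Pa²(3L − a)/(6EI) = 186.2/EI
  δ_0 = 6407/EI
Flexibility coefficient — unit upward force at B: δ_{BB} = L³/(3EI) = 576/EI.
Compatibility at B: δ_0 − R_B·δ_{BB} = 0, so R_B = 6407/576 = 11.12 kN.
Vertical equilibrium: R_A = ΣP − R_B = 22.3 − 11.12 = 11.18 kN.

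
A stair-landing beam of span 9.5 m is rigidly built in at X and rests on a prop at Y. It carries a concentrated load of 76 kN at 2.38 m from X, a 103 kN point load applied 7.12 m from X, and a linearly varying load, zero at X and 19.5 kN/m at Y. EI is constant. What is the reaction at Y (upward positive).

Remove the prop at Y; the released (primary) structure is a cantilever built in at X.
Downward deflection at the released point Y due to the loads:
  point load 76 at a = 2.38: Pa²(3L − a)/(6EI) = 1874/EI
  point load 103 at a = 7.12: Pa²(3L − a)/(6EI) = 18606/EI
  triangular load, peak 19.5 at the free end: 11w₀L⁴/(120EI) = 14559/EI
  δ_0 = 35039/EI
Tip deflection under a unit load at Y: L³/(3EI) = 285.8/EI.
The prop prevents deflection at Y: R_Y = δ_0/δ_{YY} = 35039/285.8 = 122.6 kN.

R_Y = 122.6 kN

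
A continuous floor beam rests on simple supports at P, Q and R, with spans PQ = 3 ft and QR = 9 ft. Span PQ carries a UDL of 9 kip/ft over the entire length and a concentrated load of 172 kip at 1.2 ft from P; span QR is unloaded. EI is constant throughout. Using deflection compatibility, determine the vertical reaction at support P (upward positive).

R_P = 108.6 kip

Release continuity at Q by inserting a hinge; the redundant is the internal moment M_Q. The primary structure is two simply-supported spans PQ and QR.
End slopes at the hinge Q, treating each span as simply supported:
  span PQ: UDL 9: wL³/(24EI) = 10.12/EI
  span PQ: point load 172 at a = 1.2: Pab(L + a)/(6LEI) = 86.69/EI
  relative rotation θ_0 = (96.81 + 0)/EI = 96.81/EI
A unit hogging moment at Q produces rotation L₁/(3EI) + L₂/(3EI) = 4/EI.
Slope continuity at Q: θ_0 = M_Q·4/EI, so M_Q = 96.81/4 = 24.2 kip·ft (hogging).
Span PQ, ΣM about P with M_Q applied at Q: R_Q^{PQ}·3 = 246.9 + 24.2, so R_Q^{PQ} = 90.37 kip and R_P = 199 − 90.37 = 108.6 kip.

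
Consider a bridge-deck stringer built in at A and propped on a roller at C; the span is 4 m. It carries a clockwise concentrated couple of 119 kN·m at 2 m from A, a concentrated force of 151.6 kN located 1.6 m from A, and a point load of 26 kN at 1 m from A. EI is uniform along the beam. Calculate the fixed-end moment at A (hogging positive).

M_A = 118.6 kN·m

Take the reaction at C as the redundant and release it; the primary structure is a cantilever fixed at A.
Deflection at C on the released cantilever, summing each load's contribution:
  clockwise couple 119 at a = 2: M₀a(2L − a)/(2EI) = 714/EI
  point load 151.6 at a = 1.6: Pa²(3L − a)/(6EI) = 672.7/EI
  point load 26 at a = 1: Pa²(3L − a)/(6EI) = 47.67/EI
  δ_0 = 1434/EI
Tip deflection under a unit load at C: L³/(3EI) = 21.33/EI.
Compatibility at C: δ_0 − R_C·δ_{CC} = 0, so R_C = 1434/21.33 = 67.24 kN.
Moment equilibrium about A: M_A = Σ(load moments about A) − R_C·L = 387.6 − 67.24×4 = 118.6 kN·m.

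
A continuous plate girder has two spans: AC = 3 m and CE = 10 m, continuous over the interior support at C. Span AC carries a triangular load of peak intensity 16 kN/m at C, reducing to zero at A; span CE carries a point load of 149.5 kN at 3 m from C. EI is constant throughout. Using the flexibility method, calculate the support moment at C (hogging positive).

M_C = 207.5 kN·m

Insert a hinge at C; M_C is the redundant, and each span becomes simply supported.
Rotations at C on the released spans (each span's end-slope, ×1/EI):
  span AC: triangular load, peak 16: w₀L³/(45EI) = 9.6/EI
  span CE: point load 149.5 at a = 3: Pab(L + b)/(6LEI) = 889.5/EI
  relative rotation θ_0 = (9.6 + 889.5)/EI = 899.1/EI
A unit hogging moment at C produces rotation L₁/(3EI) + L₂/(3EI) = 4.333/EI.
Slope continuity at C: θ_0 = M_C·4.333/EI, so M_C = 899.1/4.333 = 207.5 kN·m (hogging).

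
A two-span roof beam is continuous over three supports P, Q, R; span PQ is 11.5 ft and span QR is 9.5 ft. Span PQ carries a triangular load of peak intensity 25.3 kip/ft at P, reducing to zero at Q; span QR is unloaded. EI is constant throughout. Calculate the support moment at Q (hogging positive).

M_Q = 106.9 kip·ft

Take M_Q as the redundant. Released structure: two simple spans PQ and QR with a hinge at Q.
End slopes at the hinge Q, treating each span as simply supported:
  span PQ: triangular load, peak 25.3: 7w₀L³/(360EI) = 748.2/EI
  relative rotation θ_0 = (748.2 + 0)/EI = 748.2/EI
A unit hogging moment at Q produces rotation L₁/(3EI) + L₂/(3EI) = 7/EI.
Compatibility: M_Q·(L₁+L₂)/(3EI) = θ_0, giving M_Q = 106.9 kip·ft (hogging).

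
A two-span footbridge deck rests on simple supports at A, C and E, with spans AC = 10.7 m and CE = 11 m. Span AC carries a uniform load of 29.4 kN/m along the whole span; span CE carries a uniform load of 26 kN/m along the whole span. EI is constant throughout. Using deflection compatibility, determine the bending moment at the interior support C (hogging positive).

Insert a hinge at C; M_C is the redundant, and each span becomes simply supported.
End slopes at the hinge C, treating each span as simply supported:
  span AC: UDL 29.4: wL³/(24EI) = 1501/EI
  span CE: UDL 26: wL³/(24EI) = 1442/EI
  relative rotation θ_0 = (1501 + 1442)/EI = 2943/EI
A unit hogging moment at C produces rotation L₁/(3EI) + L₂/(3EI) = 7.233/EI.
Compatibility: M_C·(L₁+L₂)/(3EI) = θ_0, giving M_C = 406.8 kN·m (hogging).

M_C = 406.8 kN·m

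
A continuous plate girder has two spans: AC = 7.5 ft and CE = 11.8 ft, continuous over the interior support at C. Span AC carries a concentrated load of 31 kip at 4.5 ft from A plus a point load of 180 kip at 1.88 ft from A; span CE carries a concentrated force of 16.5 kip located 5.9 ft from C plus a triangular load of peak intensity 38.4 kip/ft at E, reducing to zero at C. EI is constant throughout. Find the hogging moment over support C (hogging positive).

M_C = 292 kip·ft

Take M_C as the redundant. Released structure: two simple spans AC and CE with a hinge at C.
Rotations at C on the released spans (each span's end-slope, ×1/EI):
  span AC: point load 31 at a = 4.5: Pab(L + a)/(6LEI) = 111.6/EI
  span AC: point load 180 at a = 1.88: Pab(L + a)/(6LEI) = 396.4/EI
  span CE: point load 16.5 at a = 5.9: Pab(L + b)/(6LEI) = 143.6/EI
  span CE: triangular load, peak 38.4: 7w₀L³/(360EI) = 1227/EI
  relative rotation θ_0 = (508 + 1370)/EI = 1878/EI
A unit hogging moment at C produces rotation L₁/(3EI) + L₂/(3EI) = 6.433/EI.
Slope continuity at C: θ_0 = M_C·6.433/EI, so M_C = 1878/6.433 = 292 kip·ft (hogging).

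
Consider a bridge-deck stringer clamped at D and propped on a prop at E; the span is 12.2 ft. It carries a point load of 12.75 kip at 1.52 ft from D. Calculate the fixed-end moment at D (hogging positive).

Choose R_E as the redundant. The primary structure is the cantilever fixed at D.
Free-end deflection of the primary structure under the applied loading (downward +):
  point load 12.75 at a = 1.52: Pa²(3L − a)/(6EI) = 172.2/EI
Flexibility coefficient — unit upward force at E: δ_{EE} = L³/(3EI) = 605.3/EI.
Compatibility at E: δ_0 − R_E·δ_{EE} = 0, so R_E = 172.2/605.3 = 0.2845 kip.
Moment equilibrium about D: M_D = Σ(load moments about D) − R_E·L = 19.38 − 0.2845×12.2 = 15.91 kip·ft.

M_D = 15.91 kip·ft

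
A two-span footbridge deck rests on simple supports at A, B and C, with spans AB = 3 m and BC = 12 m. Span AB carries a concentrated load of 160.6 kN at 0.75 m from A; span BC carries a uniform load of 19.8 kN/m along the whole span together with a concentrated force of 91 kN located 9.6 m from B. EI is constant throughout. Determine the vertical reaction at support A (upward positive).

R_A = -6.309 kN

Release continuity at B by inserting a hinge; the redundant is the internal moment M_B. The primary structure is two simply-supported spans AB and BC.
Rotations at B on the released spans (each span's end-slope, ×1/EI):
  span AB: point load 160.6 at a = 0.75: Pab(L + a)/(6LEI) = 56.46/EI
  span BC: UDL 19.8: wL³/(24EI) = 1426/EI
  span BC: point load 91 at a = 9.6: Pab(L + b)/(6LEI) = 419.3/EI
  relative rotation θ_0 = (56.46 + 1845)/EI = 1901/EI
A unit hogging moment at B produces rotation L₁/(3EI) + L₂/(3EI) = 5/EI.
Slope continuity at B: θ_0 = M_B·5/EI, so M_B = 1901/5 = 380.3 kN·m (hogging).
Span AB, ΣM about A with M_B applied at B: R_B^{AB}·3 = 120.5 + 380.3, so R_B^{AB} = 166.9 kN and R_A = 160.6 − 166.9 = -6.309 kN.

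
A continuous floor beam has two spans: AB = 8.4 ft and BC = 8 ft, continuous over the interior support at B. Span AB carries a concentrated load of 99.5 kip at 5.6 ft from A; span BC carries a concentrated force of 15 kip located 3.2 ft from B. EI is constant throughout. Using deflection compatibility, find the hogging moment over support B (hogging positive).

M_B = 90.52 kip·ft

Take M_B as the redundant. Released structure: two simple spans AB and BC with a hinge at B.
Rotations at B on the released spans (each span's end-slope, ×1/EI):
  span AB: point load 99.5 at a = 5.6: Pab(L + a)/(6LEI) = 433.4/EI
  span BC: point load 15 at a = 3.2: Pab(L + b)/(6LEI) = 61.44/EI
  relative rotation θ_0 = (433.4 + 61.44)/EI = 494.8/EI
A unit hogging moment at B produces rotation L₁/(3EI) + L₂/(3EI) = 5.467/EI.
Compatibility: M_B·(L₁+L₂)/(3EI) = θ_0, giving M_B = 90.52 kip·ft (hogging).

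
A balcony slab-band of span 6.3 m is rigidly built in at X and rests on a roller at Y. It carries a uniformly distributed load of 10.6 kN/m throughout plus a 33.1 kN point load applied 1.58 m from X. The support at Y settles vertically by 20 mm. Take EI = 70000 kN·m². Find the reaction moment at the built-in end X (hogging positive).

M_X = 192.7 kN·m

Choose R_Y as the redundant. The primary structure is the cantilever fixed at X.
Downward deflection at the released point Y due to the loads:
  UDL 10.6: wL⁴/(8EI) = 2087/EI
  point load 33.1 at a = 1.58: Pa²(3L − a)/(6EI) = 238.5/EI
  δ_0 = 2326/EI
Tip deflection under a unit load at Y: L³/(3EI) = 83.35/EI.
With EI = 70000 kN·m²: δ_0 = 0.033226 m and δ_{YY} = 0.001191 m/kN.
Compatibility — the beam at Y must follow the support down by 0.02 m: δ_0 − R_Y·δ_{YY} = 0.02, so R_Y = (0.033226 − 0.02)/0.001191 = 11.11 kN.
Moment equilibrium about X: M_X = Σ(load moments about X) − R_Y·L = 262.7 − 11.11×6.3 = 192.7 kN·m.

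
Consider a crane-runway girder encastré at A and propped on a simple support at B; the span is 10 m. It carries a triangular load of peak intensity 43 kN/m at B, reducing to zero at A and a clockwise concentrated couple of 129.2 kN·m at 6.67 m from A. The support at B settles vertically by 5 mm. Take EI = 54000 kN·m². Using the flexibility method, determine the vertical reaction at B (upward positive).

R_B = 134.7 kN

Choose R_B as the redundant. The primary structure is the cantilever fixed at A.
Deflection at B on the released cantilever, summing each load's contribution:
  triangular load, peak 43 at the free end: 11w₀L⁴/(120EI) = 39417/EI
  clockwise couple 129.2 at a = 6.67: M₀a(2L − a)/(2EI) = 5744/EI
  δ_0 = 45160/EI
Flexibility coefficient — unit upward force at B: δ_{BB} = L³/(3EI) = 333.3/EI.
With EI = 54000 kN·m²: δ_0 = 0.8363 m and δ_{BB} = 0.006173 m/kN.
Compatibility — the beam at B must follow the support down by 0.005 m: δ_0 − R_B·δ_{BB} = 0.005, so R_B = (0.8363 − 0.005)/0.006173 = 134.7 kN.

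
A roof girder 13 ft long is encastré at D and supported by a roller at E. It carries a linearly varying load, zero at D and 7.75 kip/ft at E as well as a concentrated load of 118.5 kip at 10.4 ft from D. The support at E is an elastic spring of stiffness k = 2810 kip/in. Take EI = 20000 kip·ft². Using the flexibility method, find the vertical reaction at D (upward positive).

R_D = 57.83 kip

Take the reaction at E as the redundant and release it; the primary structure is a cantilever fixed at D.
Primary-structure tip deflection at E by superposition:
  triangular load, peak 7.75 at the free end: 11w₀L⁴/(120EI) = 20290/EI
  point load 118.5 at a = 10.4: Pa²(3L − a)/(6EI) = 61094/EI
  δ_0 = 81384/EI
Tip deflection under a unit load at E: L³/(3EI) = 732.3/EI.
With EI = 20000 kip·ft²: δ_0 = 4.0692 ft and δ_{EE} = 0.036617 ft/kip.
Compatibility — the spring shortens by R_E/k under the reaction it provides: δ_0 − R_E·δ_{EE} = R_E/k. With 1/k = 1/(2810×12) ft/kip = 0.00003 ft/kip, R_E = δ_0 / (δ_{EE} + 1/k) = 4.0692 / (0.036617 + 0.00003) = 111 kip.
Vertical equilibrium: R_D = ΣP − R_E = 168.9 − 111 = 57.83 kip.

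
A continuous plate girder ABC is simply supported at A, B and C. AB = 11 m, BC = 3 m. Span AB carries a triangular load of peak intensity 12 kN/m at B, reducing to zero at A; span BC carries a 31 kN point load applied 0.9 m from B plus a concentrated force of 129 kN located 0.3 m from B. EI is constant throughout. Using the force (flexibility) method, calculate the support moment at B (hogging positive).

Take M_B as the redundant. Released structure: two simple spans AB and BC with a hinge at B.
End slopes at the hinge B, treating each span as simply supported:
  span AB: triangular load, peak 12: w₀L³/(45EI) = 354.9/EI
  span BC: point load 31 at a = 0.9: Pab(L + b)/(6LEI) = 16.6/EI
  span BC: point load 129 at a = 0.3: Pab(L + b)/(6LEI) = 33.09/EI
  relative rotation θ_0 = (354.9 + 49.69)/EI = 404.6/EI
A unit hogging moment at B produces rotation L₁/(3EI) + L₂/(3EI) = 4.667/EI.
Slope continuity at B: θ_0 = M_B·4.667/EI, so M_B = 404.6/4.667 = 86.7 kN·m (hogging).

M_B = 86.7 kN·m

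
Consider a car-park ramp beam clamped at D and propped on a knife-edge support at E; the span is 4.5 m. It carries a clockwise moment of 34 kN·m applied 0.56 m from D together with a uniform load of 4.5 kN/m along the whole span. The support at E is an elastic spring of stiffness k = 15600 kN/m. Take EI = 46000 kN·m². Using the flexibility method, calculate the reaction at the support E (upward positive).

R_E = 9.333 kN

Take the reaction at E as the redundant and release it; the primary structure is a cantilever fixed at D.
Downward deflection at the released point E due to the loads:
  clockwise couple 34 at a = 0.56: M₀a(2L − a)/(2EI) = 80.35/EI
  UDL 4.5: wL⁴/(8EI) = 230.7/EI
  δ_0 = 311/EI
Flexibility coefficient — unit upward force at E: δ_{EE} = L³/(3EI) = 30.38/EI.
With EI = 46000 kN·m²: δ_0 = 0.006761 m and δ_{EE} = 0.00066 m/kN.
Compatibility — the spring shortens by R_E/k under the reaction it provides: δ_0 − R_E·δ_{EE} = R_E/k. With 1/k = 0.000064 m/kN, R_E = δ_0 / (δ_{EE} + 1/k) = 0.006761 / (0.00066 + 0.000064) = 9.333 kN.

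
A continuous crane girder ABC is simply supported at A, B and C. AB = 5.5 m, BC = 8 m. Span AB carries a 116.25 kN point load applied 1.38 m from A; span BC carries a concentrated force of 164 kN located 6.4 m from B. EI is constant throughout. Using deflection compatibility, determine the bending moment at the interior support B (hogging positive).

Take M_B as the redundant. Released structure: two simple spans AB and BC with a hinge at B.
Rotations at B on the released spans (each span's end-slope, ×1/EI):
  span AB: point load 116.25 at a = 1.38: Pab(L + a)/(6LEI) = 137.8/EI
  span BC: point load 164 at a = 6.4: Pab(L + b)/(6LEI) = 335.9/EI
  relative rotation θ_0 = (137.8 + 335.9)/EI = 473.7/EI
A unit hogging moment at B produces rotation L₁/(3EI) + L₂/(3EI) = 4.5/EI.
Compatibility: M_B·(L₁+L₂)/(3EI) = θ_0, giving M_B = 105.3 kN·m (hogging).

M_B = 105.3 kN·m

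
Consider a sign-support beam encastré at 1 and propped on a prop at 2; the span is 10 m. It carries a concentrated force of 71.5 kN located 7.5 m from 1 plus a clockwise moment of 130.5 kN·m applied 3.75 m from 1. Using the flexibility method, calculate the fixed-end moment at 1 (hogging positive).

Choose R_2 as the redundant. The primary structure is the cantilever fixed at 1.
Downward deflection at the released point 2 due to the loads:
  point load 71.5 at a = 7.5: Pa²(3L − a)/(6EI) = 15082/EI
  clockwise couple 130.5 at a = 3.75: M₀a(2L − a)/(2EI) = 3976/EI
  δ_0 = 19058/EI
Flexibility coefficient — unit upward force at 2: δ_{22} = L³/(3EI) = 333.3/EI.
The prop prevents deflection at 2: R_2 = δ_0/δ_{22} = 19058/333.3 = 57.17 kN.
Moment equilibrium about 1: M_1 = Σ(load moments about 1) − R_2·L = 666.8 − 57.17×10 = 95 kN·m.

M_1 = 95 kN·m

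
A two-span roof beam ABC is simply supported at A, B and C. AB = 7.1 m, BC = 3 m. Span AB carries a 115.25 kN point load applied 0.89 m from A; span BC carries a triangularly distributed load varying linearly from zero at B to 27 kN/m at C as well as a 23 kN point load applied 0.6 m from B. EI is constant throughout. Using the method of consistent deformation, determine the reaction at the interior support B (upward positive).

Take M_B as the redundant. Released structure: two simple spans AB and BC with a hinge at B.
Discontinuity in slope at B on the released structure — sum the simple-span end rotations:
  span AB: point load 115.25 at a = 0.89: Pab(L + a)/(6LEI) = 119.5/EI
  span BC: triangular load, peak 27: 7w₀L³/(360EI) = 14.18/EI
  span BC: point load 23 at a = 0.6: Pab(L + b)/(6LEI) = 9.936/EI
  relative rotation θ_0 = (119.5 + 24.11)/EI = 143.6/EI
A unit hogging moment at B produces rotation L₁/(3EI) + L₂/(3EI) = 3.367/EI.
Slope continuity at B: θ_0 = M_B·3.367/EI, so M_B = 143.6/3.367 = 42.65 kN·m (hogging).
Span AB, ΣM about A with M_B applied at B: R_B^{AB}·7.1 = 102.6 + 42.65, so R_B^{AB} = 20.45 kN and R_A = 115.2 − 20.45 = 94.8 kN.
Span BC, ΣM about C: R_B^{BC}·3 = 95.7 + 42.65, so R_B^{BC} = 46.12 kN and R_C = 63.5 − 46.12 = 17.38 kN.
R_B = 20.45 + 46.12 = 66.57 kN.

R_B = 66.57 kN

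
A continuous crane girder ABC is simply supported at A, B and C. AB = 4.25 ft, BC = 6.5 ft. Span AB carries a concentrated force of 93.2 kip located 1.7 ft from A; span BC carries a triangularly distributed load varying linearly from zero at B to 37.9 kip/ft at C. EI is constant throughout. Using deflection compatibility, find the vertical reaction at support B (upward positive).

Take M_B as the redundant. Released structure: two simple spans AB and BC with a hinge at B.
Discontinuity in slope at B on the released structure — sum the simple-span end rotations:
  span AB: point load 93.2 at a = 1.7: Pab(L + a)/(6LEI) = 94.27/EI
  span BC: triangular load, peak 37.9: 7w₀L³/(360EI) = 202.4/EI
  relative rotation θ_0 = (94.27 + 202.4)/EI = 296.7/EI
A unit hogging moment at B produces rotation L₁/(3EI) + L₂/(3EI) = 3.583/EI.
Compatibility: M_B·(L₁+L₂)/(3EI) = θ_0, giving M_B = 82.79 kip·ft (hogging).
Span AB, ΣM about A with M_B applied at B: R_B^{AB}·4.25 = 158.4 + 82.79, so R_B^{AB} = 56.76 kip and R_A = 93.2 − 56.76 = 36.44 kip.
Span BC, ΣM about C: R_B^{BC}·6.5 = 266.9 + 82.79, so R_B^{BC} = 53.79 kip and R_C = 123.2 − 53.79 = 69.38 kip.
R_B = 56.76 + 53.79 = 110.6 kip.

R_B = 110.6 kip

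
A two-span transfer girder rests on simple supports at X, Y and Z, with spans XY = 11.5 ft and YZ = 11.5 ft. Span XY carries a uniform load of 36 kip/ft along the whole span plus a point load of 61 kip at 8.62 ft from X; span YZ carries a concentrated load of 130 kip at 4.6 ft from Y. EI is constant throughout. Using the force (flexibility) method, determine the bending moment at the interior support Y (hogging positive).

Insert a hinge at Y; M_Y is the redundant, and each span becomes simply supported.
Rotations at Y on the released spans (each span's end-slope, ×1/EI):
  span XY: UDL 36: wL³/(24EI) = 2281/EI
  span XY: point load 61 at a = 8.62: Pab(L + a)/(6LEI) = 441.6/EI
  span YZ: point load 130 at a = 4.6: Pab(L + b)/(6LEI) = 1100/EI
  relative rotation θ_0 = (2723 + 1100)/EI = 3823/EI
A unit hogging moment at Y produces rotation L₁/(3EI) + L₂/(3EI) = 7.667/EI.
Slope continuity at Y: θ_0 = M_Y·7.667/EI, so M_Y = 3823/7.667 = 498.7 kip·ft (hogging).

M_Y = 498.7 kip·ft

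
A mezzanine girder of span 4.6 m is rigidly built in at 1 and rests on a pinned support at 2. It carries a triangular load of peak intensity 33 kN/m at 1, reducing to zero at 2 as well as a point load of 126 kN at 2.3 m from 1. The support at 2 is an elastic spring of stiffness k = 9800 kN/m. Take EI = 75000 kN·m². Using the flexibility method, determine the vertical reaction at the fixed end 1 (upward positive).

Choose R_2 as the redundant. The primary structure is the cantilever fixed at 1.
Primary-structure tip deflection at 2 by superposition:
  triangular load, peak 33 at the fixed end: w₀L⁴/(30EI) = 492.5/EI
  point load 126 at a = 2.3: Pa²(3L − a)/(6EI) = 1278/EI
  δ_0 = 1770/EI
Flexibility coefficient — unit upward force at 2: δ_{22} = L³/(3EI) = 32.45/EI.
With EI = 75000 kN·m²: δ_0 = 0.023601 m and δ_{22} = 0.000433 m/kN.
Compatibility — the spring shortens by R_2/k under the reaction it provides: δ_0 − R_2·δ_{22} = R_2/k. With 1/k = 0.000102 m/kN, R_2 = δ_0 / (δ_{22} + 1/k) = 0.023601 / (0.000433 + 0.000102) = 44.14 kN.
Vertical equilibrium: R_1 = ΣP − R_2 = 201.9 − 44.14 = 157.8 kN.

R_1 = 157.8 kN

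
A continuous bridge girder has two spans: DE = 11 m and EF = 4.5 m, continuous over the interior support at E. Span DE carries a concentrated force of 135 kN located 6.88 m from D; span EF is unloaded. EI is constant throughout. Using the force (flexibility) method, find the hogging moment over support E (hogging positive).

M_E = 200.6 kN·m

Take M_E as the redundant. Released structure: two simple spans DE and EF with a hinge at E.
End slopes at the hinge E, treating each span as simply supported:
  span DE: point load 135 at a = 6.88: Pab(L + a)/(6LEI) = 1037/EI
  relative rotation θ_0 = (1037 + 0)/EI = 1037/EI
A unit hogging moment at E produces rotation L₁/(3EI) + L₂/(3EI) = 5.167/EI.
Slope continuity at E: θ_0 = M_E·5.167/EI, so M_E = 1037/5.167 = 200.6 kN·m (hogging).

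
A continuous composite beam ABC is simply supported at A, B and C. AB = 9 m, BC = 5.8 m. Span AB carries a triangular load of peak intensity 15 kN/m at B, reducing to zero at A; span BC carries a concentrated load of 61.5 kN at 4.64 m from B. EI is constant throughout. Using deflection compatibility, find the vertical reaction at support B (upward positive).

R_B = 75.07 kN

Insert a hinge at B; M_B is the redundant, and each span becomes simply supported.
Rotations at B on the released spans (each span's end-slope, ×1/EI):
  span AB: triangular load, peak 15: w₀L³/(45EI) = 243/EI
  span BC: point load 61.5 at a = 4.64: Pab(L + b)/(6LEI) = 66.2/EI
  relative rotation θ_0 = (243 + 66.2)/EI = 309.2/EI
A unit hogging moment at B produces rotation L₁/(3EI) + L₂/(3EI) = 4.933/EI.
Compatibility: M_B·(L₁+L₂)/(3EI) = θ_0, giving M_B = 62.68 kN·m (hogging).
Span AB, ΣM about A with M_B applied at B: R_B^{AB}·9 = 405 + 62.68, so R_B^{AB} = 51.96 kN and R_A = 67.5 − 51.96 = 15.54 kN.
Span BC, ΣM about C: R_B^{BC}·5.8 = 71.34 + 62.68, so R_B^{BC} = 23.11 kN and R_C = 61.5 − 23.11 = 38.39 kN.
R_B = 51.96 + 23.11 = 75.07 kN.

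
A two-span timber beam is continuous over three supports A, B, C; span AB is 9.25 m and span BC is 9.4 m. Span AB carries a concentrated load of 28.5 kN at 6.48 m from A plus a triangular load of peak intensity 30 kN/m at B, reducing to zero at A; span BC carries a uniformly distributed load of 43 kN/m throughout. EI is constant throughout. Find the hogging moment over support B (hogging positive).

M_B = 347.6 kN·m

Insert a hinge at B; M_B is the redundant, and each span becomes simply supported.
Discontinuity in slope at B on the released structure — sum the simple-span end rotations:
  span AB: point load 28.5 at a = 6.48: Pab(L + a)/(6LEI) = 145/EI
  span AB: triangular load, peak 30: w₀L³/(45EI) = 527.6/EI
  span BC: UDL 43: wL³/(24EI) = 1488/EI
  relative rotation θ_0 = (672.6 + 1488)/EI = 2161/EI
A unit hogging moment at B produces rotation L₁/(3EI) + L₂/(3EI) = 6.217/EI.
Slope continuity at B: θ_0 = M_B·6.217/EI, so M_B = 2161/6.217 = 347.6 kN·m (hogging).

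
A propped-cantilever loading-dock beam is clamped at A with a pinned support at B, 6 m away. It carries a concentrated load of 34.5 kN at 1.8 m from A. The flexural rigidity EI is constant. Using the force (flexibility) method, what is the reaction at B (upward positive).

R_B = 4.192 kN

Choose R_B as the redundant. The primary structure is the cantilever fixed at A.
Free-end deflection of the primary structure under the applied loading (downward +):
  point load 34.5 at a = 1.8: Pa²(3L − a)/(6EI) = 301.8/EI
Tip deflection under a unit load at B: L³/(3EI) = 72/EI.
The prop prevents deflection at B: R_B = δ_0/δ_{BB} = 301.8/72 = 4.192 kN.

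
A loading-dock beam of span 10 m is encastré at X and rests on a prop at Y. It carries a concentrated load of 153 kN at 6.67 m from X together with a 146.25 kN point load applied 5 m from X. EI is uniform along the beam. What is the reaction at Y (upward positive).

Choose R_Y as the redundant. The primary structure is the cantilever fixed at X.
Primary-structure tip deflection at Y by superposition:
  point load 153 at a = 6.67: Pa²(3L − a)/(6EI) = 26467/EI
  point load 146.25 at a = 5: Pa²(3L − a)/(6EI) = 15234/EI
  δ_0 = 41701/EI
Tip deflection under a unit load at Y: L³/(3EI) = 333.3/EI.
Compatibility at Y: δ_0 − R_Y·δ_{YY} = 0, so R_Y = 41701/333.3 = 125.1 kN.

R_Y = 125.1 kN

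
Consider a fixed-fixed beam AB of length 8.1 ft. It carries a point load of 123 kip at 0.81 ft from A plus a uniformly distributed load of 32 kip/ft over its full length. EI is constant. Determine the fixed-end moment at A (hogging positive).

M_A = 255.7 kip·ft

Release both end moments; the primary structure is a simply-supported span AB with redundants M_A and M_B.
End rotations of the released simple span under the applied load (×1/EI):
  at A: point load 123 at a = 0.81: Pab(L + b)/(6LEI) = 230/EI
  at B: point load 123 at a = 0.81: Pab(L + a)/(6LEI) = 133.2/EI
  at A: UDL 32: wL³/(24EI) = 708.6/EI
  at B: UDL 32: wL³/(24EI) = 708.6/EI
  θ_A0 = 938.6/EI,  θ_B0 = 841.7/EI
Flexibility coefficients: a unit moment at one end gives L/(3EI) there and L/(6EI) at the far end, so f₁₁ = f₂₂ = 2.7/EI and f₁₂ = f₂₁ = 1.35/EI.
Compatibility — zero rotation at each built-in end:
  2.7 M_A + 1.35 M_B = 938.6
  1.35 M_A + 2.7 M_B = 841.7
Solving the pair gives M_A = 255.7 kip·ft and M_B = 183.9 kip·ft (hogging).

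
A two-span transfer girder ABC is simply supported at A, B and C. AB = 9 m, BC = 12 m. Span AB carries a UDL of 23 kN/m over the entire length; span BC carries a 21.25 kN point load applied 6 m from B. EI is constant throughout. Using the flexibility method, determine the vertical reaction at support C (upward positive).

Release continuity at B by inserting a hinge; the redundant is the internal moment M_B. The primary structure is two simply-supported spans AB and BC.
Discontinuity in slope at B on the released structure — sum the simple-span end rotations:
  span AB: UDL 23: wL³/(24EI) = 698.6/EI
  span BC: point load 21.25 at a = 6: Pab(L + b)/(6LEI) = 191.2/EI
  relative rotation θ_0 = (698.6 + 191.2)/EI = 889.9/EI
A unit hogging moment at B produces rotation L₁/(3EI) + L₂/(3EI) = 7/EI.
Slope continuity at B: θ_0 = M_B·7/EI, so M_B = 889.9/7 = 127.1 kN·m (hogging).
Span BC, ΣM about C: R_B^{BC}·12 = 127.5 + 127.1, so R_B^{BC} = 21.22 kN and R_C = 21.25 − 21.22 = 0.03125 kN.

R_C = 0.03125 kN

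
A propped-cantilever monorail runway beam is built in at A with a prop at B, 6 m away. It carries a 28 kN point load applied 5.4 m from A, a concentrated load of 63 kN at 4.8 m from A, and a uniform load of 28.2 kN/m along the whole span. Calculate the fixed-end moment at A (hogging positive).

M_A = 171.5 kN·m

Choose R_B as the redundant. The primary structure is the cantilever fixed at A.
Free-end deflection of the primary structure under the applied loading (downward +):
  point load 28 at a = 5.4: Pa²(3L − a)/(6EI) = 1715/EI
  point load 63 at a = 4.8: Pa²(3L − a)/(6EI) = 3193/EI
  UDL 28.2: wL⁴/(8EI) = 4568/EI
  δ_0 = 9476/EI
Tip deflection under a unit load at B: L³/(3EI) = 72/EI.
Compatibility at B: δ_0 − R_B·δ_{BB} = 0, so R_B = 9476/72 = 131.6 kN.
Moment equilibrium about A: M_A = Σ(load moments about A) − R_B·L = 961.2 − 131.6×6 = 171.5 kN·m.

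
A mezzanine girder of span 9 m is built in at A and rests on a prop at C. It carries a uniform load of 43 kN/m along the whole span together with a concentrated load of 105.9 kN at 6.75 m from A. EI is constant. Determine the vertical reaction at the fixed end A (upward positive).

R_A = 280.8 kN

Take the reaction at C as the redundant and release it; the primary structure is a cantilever fixed at A.
Primary-structure tip deflection at C by superposition:
  UDL 43: wL⁴/(8EI) = 35265/EI
  point load 105.9 at a = 6.75: Pa²(3L − a)/(6EI) = 16285/EI
  δ_0 = 51550/EI
Flexibility coefficient — unit upward force at C: δ_{CC} = L³/(3EI) = 243/EI.
The prop prevents deflection at C: R_C = δ_0/δ_{CC} = 51550/243 = 212.1 kN.
Vertical equilibrium: R_A = ΣP − R_C = 492.9 − 212.1 = 280.8 kN.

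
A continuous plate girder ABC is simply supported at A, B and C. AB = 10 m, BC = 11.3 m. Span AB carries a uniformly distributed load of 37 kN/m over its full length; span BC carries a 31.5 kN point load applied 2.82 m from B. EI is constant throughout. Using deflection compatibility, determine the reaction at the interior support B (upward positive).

Release continuity at B by inserting a hinge; the redundant is the internal moment M_B. The primary structure is two simply-supported spans AB and BC.
Discontinuity in slope at B on the released structure — sum the simple-span end rotations:
  span AB: UDL 37: wL³/(24EI) = 1542/EI
  span BC: point load 31.5 at a = 2.82: Pab(L + b)/(6LEI) = 219.8/EI
  relative rotation θ_0 = (1542 + 219.8)/EI = 1761/EI
A unit hogging moment at B produces rotation L₁/(3EI) + L₂/(3EI) = 7.1/EI.
Compatibility: M_B·(L₁+L₂)/(3EI) = θ_0, giving M_B = 248.1 kN·m (hogging).
Span AB, ΣM about A with M_B applied at B: R_B^{AB}·10 = 1850 + 248.1, so R_B^{AB} = 209.8 kN and R_A = 370 − 209.8 = 160.2 kN.
Span BC, ΣM about C: R_B^{BC}·11.3 = 267.1 + 248.1, so R_B^{BC} = 45.59 kN and R_C = 31.5 − 45.59 = -14.09 kN.
R_B = 209.8 + 45.59 = 255.4 kN.

R_B = 255.4 kN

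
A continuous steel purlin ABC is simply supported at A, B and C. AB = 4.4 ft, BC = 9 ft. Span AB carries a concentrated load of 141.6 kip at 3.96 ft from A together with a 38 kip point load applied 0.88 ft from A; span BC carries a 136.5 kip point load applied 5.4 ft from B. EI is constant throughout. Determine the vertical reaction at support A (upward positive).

R_A = 7.883 kip

Release continuity at B by inserting a hinge; the redundant is the internal moment M_B. The primary structure is two simply-supported spans AB and BC.
Rotations at B on the released spans (each span's end-slope, ×1/EI):
  span AB: point load 141.6 at a = 3.96: Pab(L + a)/(6LEI) = 78.13/EI
  span AB: point load 38 at a = 0.88: Pab(L + a)/(6LEI) = 23.54/EI
  span BC: point load 136.5 at a = 5.4: Pab(L + b)/(6LEI) = 619.2/EI
  relative rotation θ_0 = (101.7 + 619.2)/EI = 720.8/EI
A unit hogging moment at B produces rotation L₁/(3EI) + L₂/(3EI) = 4.467/EI.
Slope continuity at B: θ_0 = M_B·4.467/EI, so M_B = 720.8/4.467 = 161.4 kip·ft (hogging).
Span AB, ΣM about A with M_B applied at B: R_B^{AB}·4.4 = 594.2 + 161.4, so R_B^{AB} = 171.7 kip and R_A = 179.6 − 171.7 = 7.883 kip.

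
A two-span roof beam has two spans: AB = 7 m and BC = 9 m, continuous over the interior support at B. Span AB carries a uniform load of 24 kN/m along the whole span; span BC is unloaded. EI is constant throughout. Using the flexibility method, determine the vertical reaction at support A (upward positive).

R_A = 74.81 kN

Release continuity at B by inserting a hinge; the redundant is the internal moment M_B. The primary structure is two simply-supported spans AB and BC.
Discontinuity in slope at B on the released structure — sum the simple-span end rotations:
  span AB: UDL 24: wL³/(24EI) = 343/EI
  relative rotation θ_0 = (343 + 0)/EI = 343/EI
A unit hogging moment at B produces rotation L₁/(3EI) + L₂/(3EI) = 5.333/EI.
Compatibility: M_B·(L₁+L₂)/(3EI) = θ_0, giving M_B = 64.31 kN·m (hogging).
Span AB, ΣM about A with M_B applied at B: R_B^{AB}·7 = 588 + 64.31, so R_B^{AB} = 93.19 kN and R_A = 168 − 93.19 = 74.81 kN.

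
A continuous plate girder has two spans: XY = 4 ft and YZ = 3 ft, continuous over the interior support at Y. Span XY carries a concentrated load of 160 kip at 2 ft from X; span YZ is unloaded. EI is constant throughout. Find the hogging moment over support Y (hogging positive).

Release continuity at Y by inserting a hinge; the redundant is the internal moment M_Y. The primary structure is two simply-supported spans XY and YZ.
Discontinuity in slope at Y on the released structure — sum the simple-span end rotations:
  span XY: point load 160 at a = 2: Pab(L + a)/(6LEI) = 160/EI
  relative rotation θ_0 = (160 + 0)/EI = 160/EI
A unit hogging moment at Y produces rotation L₁/(3EI) + L₂/(3EI) = 2.333/EI.
Slope continuity at Y: θ_0 = M_Y·2.333/EI, so M_Y = 160/2.333 = 68.57 kip·ft (hogging).

M_Y = 68.57 kip·ft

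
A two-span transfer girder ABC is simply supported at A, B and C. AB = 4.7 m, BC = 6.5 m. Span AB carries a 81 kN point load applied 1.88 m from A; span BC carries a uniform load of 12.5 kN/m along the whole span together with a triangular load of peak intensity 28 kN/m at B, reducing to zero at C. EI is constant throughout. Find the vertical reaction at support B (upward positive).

Take M_B as the redundant. Released structure: two simple spans AB and BC with a hinge at B.
Discontinuity in slope at B on the released structure — sum the simple-span end rotations:
  span AB: point load 81 at a = 1.88: Pab(L + a)/(6LEI) = 100.2/EI
  span BC: UDL 12.5: wL³/(24EI) = 143/EI
  span BC: triangular load, peak 28: w₀L³/(45EI) = 170.9/EI
  relative rotation θ_0 = (100.2 + 313.9)/EI = 414.1/EI
A unit hogging moment at B produces rotation L₁/(3EI) + L₂/(3EI) = 3.733/EI.
Compatibility: M_B·(L₁+L₂)/(3EI) = θ_0, giving M_B = 110.9 kN·m (hogging).
Span AB, ΣM about A with M_B applied at B: R_B^{AB}·4.7 = 152.3 + 110.9, so R_B^{AB} = 56 kN and R_A = 81 − 56 = 25 kN.
Span BC, ΣM about C: R_B^{BC}·6.5 = 658.4 + 110.9, so R_B^{BC} = 118.4 kN and R_C = 172.2 − 118.4 = 53.89 kN.
R_B = 56 + 118.4 = 174.4 kN.

R_B = 174.4 kN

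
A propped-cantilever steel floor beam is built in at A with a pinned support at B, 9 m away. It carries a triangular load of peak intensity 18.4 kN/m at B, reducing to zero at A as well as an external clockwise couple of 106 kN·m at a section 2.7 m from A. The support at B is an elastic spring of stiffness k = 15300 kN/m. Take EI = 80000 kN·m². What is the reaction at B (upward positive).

Choose R_B as the redundant. The primary structure is the cantilever fixed at A.
Free-end deflection of the primary structure under the applied loading (downward +):
  triangular load, peak 18.4 at the free end: 11w₀L⁴/(120EI) = 11066/EI
  clockwise couple 106 at a = 2.7: M₀a(2L − a)/(2EI) = 2189/EI
  δ_0 = 13256/EI
Flexibility coefficient — unit upward force at B: δ_{BB} = L³/(3EI) = 243/EI.
With EI = 80000 kN·m²: δ_0 = 0.1657 m and δ_{BB} = 0.003037 m/kN.
Compatibility — the spring shortens by R_B/k under the reaction it provides: δ_0 − R_B·δ_{BB} = R_B/k. With 1/k = 0.000065 m/kN, R_B = δ_0 / (δ_{BB} + 1/k) = 0.1657 / (0.003037 + 0.000065) = 53.4 kN.

R_B = 53.4 kN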